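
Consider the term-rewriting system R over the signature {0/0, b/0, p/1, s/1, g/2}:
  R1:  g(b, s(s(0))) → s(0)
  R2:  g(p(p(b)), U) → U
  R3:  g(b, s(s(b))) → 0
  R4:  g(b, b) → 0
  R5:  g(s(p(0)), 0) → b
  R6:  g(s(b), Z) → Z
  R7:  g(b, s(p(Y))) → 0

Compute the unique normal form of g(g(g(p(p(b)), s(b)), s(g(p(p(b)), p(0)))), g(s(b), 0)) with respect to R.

1. g(g(g(p(p(b)), s(b)), s(g(p(p(b)), p(0)))), g(s(b), 0))  →  g(g(s(b), s(g(p(p(b)), p(0)))), g(s(b), 0))   [R2 at 1.1]
2. g(g(s(b), s(g(p(p(b)), p(0)))), g(s(b), 0))  →  g(s(g(p(p(b)), p(0))), g(s(b), 0))   [R6 at 1]
3. g(s(g(p(p(b)), p(0))), g(s(b), 0))  →  g(s(p(0)), g(s(b), 0))   [R2 at 1.1]
4. g(s(p(0)), g(s(b), 0))  →  g(s(p(0)), 0)   [R6 at 2]
5. g(s(p(0)), 0)  →  b   [R5 at ε]

b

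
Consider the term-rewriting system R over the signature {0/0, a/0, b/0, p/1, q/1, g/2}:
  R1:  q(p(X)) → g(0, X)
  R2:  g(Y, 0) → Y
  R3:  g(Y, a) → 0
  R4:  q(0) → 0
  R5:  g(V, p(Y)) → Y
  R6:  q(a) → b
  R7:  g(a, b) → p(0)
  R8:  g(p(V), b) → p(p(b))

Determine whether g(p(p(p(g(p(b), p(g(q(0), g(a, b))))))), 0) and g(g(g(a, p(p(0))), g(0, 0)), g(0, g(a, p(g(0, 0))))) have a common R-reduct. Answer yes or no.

no — NF(t₁) = p(p(p(0))), NF(t₂) = p(0)

Reduce t₁ = g(p(p(p(g(p(b), p(g(q(0), g(a, b))))))), 0):
1. g(p(p(p(g(p(b), p(g(q(0), g(a, b))))))), 0)  →  p(p(p(g(p(b), p(g(q(0), g(a, b)))))))   [R2 at ε]
2. p(p(p(g(p(b), p(g(q(0), g(a, b)))))))  →  p(p(p(g(q(0), g(a, b)))))   [R5 at 1.1.1]
3. p(p(p(g(q(0), g(a, b)))))  →  p(p(p(g(0, g(a, b)))))   [R4 at 1.1.1.1]
4. p(p(p(g(0, g(a, b)))))  →  p(p(p(g(0, p(0)))))   [R7 at 1.1.1.2]
5. p(p(p(g(0, p(0)))))  →  p(p(p(0)))   [R5 at 1.1.1]

Reduce t₂ = g(g(g(a, p(p(0))), g(0, 0)), g(0, g(a, p(g(0, 0))))):
1. g(g(g(a, p(p(0))), g(0, 0)), g(0, g(a, p(g(0, 0)))))  →  g(g(p(0), g(0, 0)), g(0, g(a, p(g(0, 0)))))   [R5 at 1.1]
2. g(g(p(0), g(0, 0)), g(0, g(a, p(g(0, 0)))))  →  g(g(p(0), 0), g(0, g(a, p(g(0, 0)))))   [R2 at 1.2]
3. g(g(p(0), 0), g(0, g(a, p(g(0, 0)))))  →  g(p(0), g(0, g(a, p(g(0, 0)))))   [R2 at 1]
4. g(p(0), g(0, g(a, p(g(0, 0)))))  →  g(p(0), g(0, g(0, 0)))   [R5 at 2.2]
5. g(p(0), g(0, g(0, 0)))  →  g(p(0), g(0, 0))   [R2 at 2.2]
6. g(p(0), g(0, 0))  →  g(p(0), 0)   [R2 at 2]
7. g(p(0), 0)  →  p(0)   [R2 at ε]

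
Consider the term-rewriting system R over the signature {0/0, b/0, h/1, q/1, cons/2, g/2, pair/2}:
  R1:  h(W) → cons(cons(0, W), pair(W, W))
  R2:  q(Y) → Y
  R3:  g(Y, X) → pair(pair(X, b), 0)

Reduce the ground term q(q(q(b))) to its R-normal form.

1. q(q(q(b)))  →  q(q(b))   [R2 at ε]
2. q(q(b))  →  q(b)   [R2 at ε]
3. q(b)  →  b   [R2 at ε]

b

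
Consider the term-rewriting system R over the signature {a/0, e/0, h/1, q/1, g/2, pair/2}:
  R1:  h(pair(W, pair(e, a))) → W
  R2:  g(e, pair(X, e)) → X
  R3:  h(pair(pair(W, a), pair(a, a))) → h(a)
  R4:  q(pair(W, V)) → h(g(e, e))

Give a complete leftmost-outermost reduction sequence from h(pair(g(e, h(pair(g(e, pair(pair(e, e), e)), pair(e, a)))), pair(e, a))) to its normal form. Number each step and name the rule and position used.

1. h(pair(g(e, h(pair(g(e, pair(pair(e, e), e)), pair(e, a)))), pair(e, a)))  →  g(e, h(pair(g(e, pair(pair(e, e), e)), pair(e, a))))   [R1 at ε]
2. g(e, h(pair(g(e, pair(pair(e, e), e)), pair(e, a))))  →  g(e, g(e, pair(pair(e, e), e)))   [R1 at 2]
3. g(e, g(e, pair(pair(e, e), e)))  →  g(e, pair(e, e))   [R2 at 2]
4. g(e, pair(e, e))  →  e   [R2 at ε]

e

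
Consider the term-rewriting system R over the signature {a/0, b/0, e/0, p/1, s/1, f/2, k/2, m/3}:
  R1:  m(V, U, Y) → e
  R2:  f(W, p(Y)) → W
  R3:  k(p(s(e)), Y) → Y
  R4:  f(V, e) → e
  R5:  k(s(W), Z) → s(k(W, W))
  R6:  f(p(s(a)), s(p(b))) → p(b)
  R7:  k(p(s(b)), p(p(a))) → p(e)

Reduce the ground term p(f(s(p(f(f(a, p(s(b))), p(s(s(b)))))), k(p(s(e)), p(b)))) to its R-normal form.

p(s(p(a)))

1. p(f(s(p(f(f(a, p(s(b))), p(s(s(b)))))), k(p(s(e)), p(b))))  →  p(f(s(p(f(a, p(s(b))))), k(p(s(e)), p(b))))   [R2 at 1.1.1.1]
2. p(f(s(p(f(a, p(s(b))))), k(p(s(e)), p(b))))  →  p(f(s(p(a)), k(p(s(e)), p(b))))   [R2 at 1.1.1.1]
3. p(f(s(p(a)), k(p(s(e)), p(b))))  →  p(f(s(p(a)), p(b)))   [R3 at 1.2]
4. p(f(s(p(a)), p(b)))  →  p(s(p(a)))   [R2 at 1]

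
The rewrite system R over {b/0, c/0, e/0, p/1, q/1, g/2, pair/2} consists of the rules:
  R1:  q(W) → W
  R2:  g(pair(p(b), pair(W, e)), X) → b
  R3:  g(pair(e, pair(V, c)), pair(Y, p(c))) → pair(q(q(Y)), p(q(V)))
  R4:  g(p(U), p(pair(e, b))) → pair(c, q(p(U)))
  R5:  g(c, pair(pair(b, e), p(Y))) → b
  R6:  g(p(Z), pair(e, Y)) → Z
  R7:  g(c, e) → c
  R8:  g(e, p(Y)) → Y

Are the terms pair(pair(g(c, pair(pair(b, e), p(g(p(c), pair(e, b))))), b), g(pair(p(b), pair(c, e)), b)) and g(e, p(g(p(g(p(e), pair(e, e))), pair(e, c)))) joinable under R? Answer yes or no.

no — NF(t₁) = pair(pair(b, b), b), NF(t₂) = e

Reduce t₁ = pair(pair(g(c, pair(pair(b, e), p(g(p(c), pair(e, b))))), b), g(pair(p(b), pair(c, e)), b)):
1. pair(pair(g(c, pair(pair(b, e), p(g(p(c), pair(e, b))))), b), g(pair(p(b), pair(c, e)), b))  →  pair(pair(b, b), g(pair(p(b), pair(c, e)), b))   [R5 at 1.1]
2. pair(pair(b, b), g(pair(p(b), pair(c, e)), b))  →  pair(pair(b, b), b)   [R2 at 2]

Reduce t₂ = g(e, p(g(p(g(p(e), pair(e, e))), pair(e, c)))):
1. g(e, p(g(p(g(p(e), pair(e, e))), pair(e, c))))  →  g(p(g(p(e), pair(e, e))), pair(e, c))   [R8 at ε]
2. g(p(g(p(e), pair(e, e))), pair(e, c))  →  g(p(e), pair(e, e))   [R6 at ε]
3. g(p(e), pair(e, e))  →  e   [R6 at ε]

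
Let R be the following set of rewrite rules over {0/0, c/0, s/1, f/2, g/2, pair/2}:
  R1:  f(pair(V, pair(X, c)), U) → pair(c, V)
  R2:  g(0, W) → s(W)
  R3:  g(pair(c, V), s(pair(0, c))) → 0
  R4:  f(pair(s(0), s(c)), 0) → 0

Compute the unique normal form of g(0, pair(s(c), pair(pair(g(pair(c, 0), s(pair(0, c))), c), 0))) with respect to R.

s(pair(s(c), pair(pair(0, c), 0)))

1. g(0, pair(s(c), pair(pair(g(pair(c, 0), s(pair(0, c))), c), 0)))  →  s(pair(s(c), pair(pair(g(pair(c, 0), s(pair(0, c))), c), 0)))   [R2 at ε]
2. s(pair(s(c), pair(pair(g(pair(c, 0), s(pair(0, c))), c), 0)))  →  s(pair(s(c), pair(pair(0, c), 0)))   [R3 at 1.2.1.1]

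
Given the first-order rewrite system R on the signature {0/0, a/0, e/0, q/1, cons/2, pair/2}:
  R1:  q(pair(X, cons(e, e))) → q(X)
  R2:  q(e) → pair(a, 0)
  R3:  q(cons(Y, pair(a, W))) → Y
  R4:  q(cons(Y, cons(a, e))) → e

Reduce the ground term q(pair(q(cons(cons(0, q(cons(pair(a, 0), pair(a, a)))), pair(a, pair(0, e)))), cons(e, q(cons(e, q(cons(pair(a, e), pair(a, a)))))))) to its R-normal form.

0

1. q(pair(q(cons(cons(0, q(cons(pair(a, 0), pair(a, a)))), pair(a, pair(0, e)))), cons(e, q(cons(e, q(cons(pair(a, e), pair(a, a))))))))  →  q(pair(cons(0, q(cons(pair(a, 0), pair(a, a)))), cons(e, q(cons(e, q(cons(pair(a, e), pair(a, a))))))))   [R3 at 1.1]
2. q(pair(cons(0, q(cons(pair(a, 0), pair(a, a)))), cons(e, q(cons(e, q(cons(pair(a, e), pair(a, a))))))))  →  q(pair(cons(0, pair(a, 0)), cons(e, q(cons(e, q(cons(pair(a, e), pair(a, a))))))))   [R3 at 1.1.2]
3. q(pair(cons(0, pair(a, 0)), cons(e, q(cons(e, q(cons(pair(a, e), pair(a, a))))))))  →  q(pair(cons(0, pair(a, 0)), cons(e, q(cons(e, pair(a, e))))))   [R3 at 1.2.2.1.2]
4. q(pair(cons(0, pair(a, 0)), cons(e, q(cons(e, pair(a, e))))))  →  q(pair(cons(0, pair(a, 0)), cons(e, e)))   [R3 at 1.2.2]
5. q(pair(cons(0, pair(a, 0)), cons(e, e)))  →  q(cons(0, pair(a, 0)))   [R1 at ε]
6. q(cons(0, pair(a, 0)))  →  0   [R3 at ε]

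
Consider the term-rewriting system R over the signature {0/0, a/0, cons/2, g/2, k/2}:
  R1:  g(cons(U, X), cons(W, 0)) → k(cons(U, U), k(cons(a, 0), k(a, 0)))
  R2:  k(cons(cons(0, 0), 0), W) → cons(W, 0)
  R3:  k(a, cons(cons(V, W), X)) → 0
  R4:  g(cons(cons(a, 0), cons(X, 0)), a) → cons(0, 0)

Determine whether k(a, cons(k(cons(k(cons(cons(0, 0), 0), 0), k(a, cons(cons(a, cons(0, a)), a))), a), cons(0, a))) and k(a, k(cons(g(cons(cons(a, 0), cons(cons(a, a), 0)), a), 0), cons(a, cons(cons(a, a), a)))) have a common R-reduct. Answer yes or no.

Reduce t₁ = k(a, cons(k(cons(k(cons(cons(0, 0), 0), 0), k(a, cons(cons(a, cons(0, a)), a))), a), cons(0, a))):
1. k(a, cons(k(cons(k(cons(cons(0, 0), 0), 0), k(a, cons(cons(a, cons(0, a)), a))), a), cons(0, a)))  →  k(a, cons(k(cons(cons(0, 0), k(a, cons(cons(a, cons(0, a)), a))), a), cons(0, a)))   [R2 at 2.1.1.1]
2. k(a, cons(k(cons(cons(0, 0), k(a, cons(cons(a, cons(0, a)), a))), a), cons(0, a)))  →  k(a, cons(k(cons(cons(0, 0), 0), a), cons(0, a)))   [R3 at 2.1.1.2]
3. k(a, cons(k(cons(cons(0, 0), 0), a), cons(0, a)))  →  k(a, cons(cons(a, 0), cons(0, a)))   [R2 at 2.1]
4. k(a, cons(cons(a, 0), cons(0, a)))  →  0   [R3 at ε]

Reduce t₂ = k(a, k(cons(g(cons(cons(a, 0), cons(cons(a, a), 0)), a), 0), cons(a, cons(cons(a, a), a)))):
1. k(a, k(cons(g(cons(cons(a, 0), cons(cons(a, a), 0)), a), 0), cons(a, cons(cons(a, a), a))))  →  k(a, k(cons(cons(0, 0), 0), cons(a, cons(cons(a, a), a))))   [R4 at 2.1.1]
2. k(a, k(cons(cons(0, 0), 0), cons(a, cons(cons(a, a), a))))  →  k(a, cons(cons(a, cons(cons(a, a), a)), 0))   [R2 at 2]
3. k(a, cons(cons(a, cons(cons(a, a), a)), 0))  →  0   [R3 at ε]

yes — NF(t₁) = 0, NF(t₂) = 0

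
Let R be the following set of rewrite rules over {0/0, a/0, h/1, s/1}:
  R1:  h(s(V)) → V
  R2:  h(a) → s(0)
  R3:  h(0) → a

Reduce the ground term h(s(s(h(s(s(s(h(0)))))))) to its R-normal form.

s(s(s(a)))

1. h(s(s(h(s(s(s(h(0))))))))  →  s(h(s(s(s(h(0))))))   [R1 at ε]
2. s(h(s(s(s(h(0))))))  →  s(s(s(h(0))))   [R1 at 1]
3. s(s(s(h(0))))  →  s(s(s(a)))   [R3 at 1.1.1]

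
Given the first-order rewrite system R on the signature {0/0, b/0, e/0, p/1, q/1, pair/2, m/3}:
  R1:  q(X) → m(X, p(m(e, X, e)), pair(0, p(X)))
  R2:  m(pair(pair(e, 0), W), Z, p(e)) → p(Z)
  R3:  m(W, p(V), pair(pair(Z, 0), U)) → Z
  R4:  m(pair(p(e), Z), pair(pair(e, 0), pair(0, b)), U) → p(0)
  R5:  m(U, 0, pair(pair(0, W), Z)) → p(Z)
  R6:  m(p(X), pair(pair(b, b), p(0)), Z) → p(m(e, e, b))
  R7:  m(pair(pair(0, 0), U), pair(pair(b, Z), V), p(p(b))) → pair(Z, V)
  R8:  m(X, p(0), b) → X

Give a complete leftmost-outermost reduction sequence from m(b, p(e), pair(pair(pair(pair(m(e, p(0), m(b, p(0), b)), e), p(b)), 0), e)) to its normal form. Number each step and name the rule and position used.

pair(pair(e, e), p(b))

1. m(b, p(e), pair(pair(pair(pair(m(e, p(0), m(b, p(0), b)), e), p(b)), 0), e))  →  pair(pair(m(e, p(0), m(b, p(0), b)), e), p(b))   [R3 at ε]
2. pair(pair(m(e, p(0), m(b, p(0), b)), e), p(b))  →  pair(pair(m(e, p(0), b), e), p(b))   [R8 at 1.1.3]
3. pair(pair(m(e, p(0), b), e), p(b))  →  pair(pair(e, e), p(b))   [R8 at 1.1]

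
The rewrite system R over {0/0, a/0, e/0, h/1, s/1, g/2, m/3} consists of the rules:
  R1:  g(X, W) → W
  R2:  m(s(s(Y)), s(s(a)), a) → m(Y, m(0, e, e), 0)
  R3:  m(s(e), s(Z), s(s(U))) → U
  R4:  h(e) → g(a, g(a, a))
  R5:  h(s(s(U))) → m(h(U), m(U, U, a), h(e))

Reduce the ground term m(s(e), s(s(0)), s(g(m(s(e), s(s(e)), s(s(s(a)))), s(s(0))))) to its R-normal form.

1. m(s(e), s(s(0)), s(g(m(s(e), s(s(e)), s(s(s(a)))), s(s(0)))))  →  m(s(e), s(s(0)), s(s(s(0))))   [R1 at 3.1]
2. m(s(e), s(s(0)), s(s(s(0))))  →  s(0)   [R3 at ε]

s(0)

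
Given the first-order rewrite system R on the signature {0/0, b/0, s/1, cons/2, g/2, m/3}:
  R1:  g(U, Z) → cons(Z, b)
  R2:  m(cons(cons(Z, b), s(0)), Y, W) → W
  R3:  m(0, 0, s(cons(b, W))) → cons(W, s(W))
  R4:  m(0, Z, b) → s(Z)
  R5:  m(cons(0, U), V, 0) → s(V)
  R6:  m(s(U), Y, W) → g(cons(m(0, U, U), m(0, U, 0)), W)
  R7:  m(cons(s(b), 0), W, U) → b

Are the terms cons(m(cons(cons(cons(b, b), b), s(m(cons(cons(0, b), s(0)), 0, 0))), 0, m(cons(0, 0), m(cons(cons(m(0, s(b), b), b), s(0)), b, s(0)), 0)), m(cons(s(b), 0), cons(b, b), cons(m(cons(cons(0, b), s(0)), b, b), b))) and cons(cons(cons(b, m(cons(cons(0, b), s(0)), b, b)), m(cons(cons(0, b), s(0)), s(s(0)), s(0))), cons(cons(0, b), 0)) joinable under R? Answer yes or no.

Reduce t₁ = cons(m(cons(cons(cons(b, b), b), s(m(cons(cons(0, b), s(0)), 0, 0))), 0, m(cons(0, 0), m(cons(cons(m(0, s(b), b), b), s(0)), b, s(0)), 0)), m(cons(s(b), 0), cons(b, b), cons(m(cons(cons(0, b), s(0)), b, b), b))):
1. cons(m(cons(cons(cons(b, b), b), s(m(cons(cons(0, b), s(0)), 0, 0))), 0, m(cons(0, 0), m(cons(cons(m(0, s(b), b), b), s(0)), b, s(0)), 0)), m(cons(s(b), 0), cons(b, b), cons(m(cons(cons(0, b), s(0)), b, b), b)))  →  cons(m(cons(cons(cons(b, b), b), s(0)), 0, m(cons(0, 0), m(cons(cons(m(0, s(b), b), b), s(0)), b, s(0)), 0)), m(cons(s(b), 0), cons(b, b), cons(m(cons(cons(0, b), s(0)), b, b), b)))   [R2 at 1.1.2.1]
2. cons(m(cons(cons(cons(b, b), b), s(0)), 0, m(cons(0, 0), m(cons(cons(m(0, s(b), b), b), s(0)), b, s(0)), 0)), m(cons(s(b), 0), cons(b, b), cons(m(cons(cons(0, b), s(0)), b, b), b)))  →  cons(m(cons(0, 0), m(cons(cons(m(0, s(b), b), b), s(0)), b, s(0)), 0), m(cons(s(b), 0), cons(b, b), cons(m(cons(cons(0, b), s(0)), b, b), b)))   [R2 at 1]
3. cons(m(cons(0, 0), m(cons(cons(m(0, s(b), b), b), s(0)), b, s(0)), 0), m(cons(s(b), 0), cons(b, b), cons(m(cons(cons(0, b), s(0)), b, b), b)))  →  cons(s(m(cons(cons(m(0, s(b), b), b), s(0)), b, s(0))), m(cons(s(b), 0), cons(b, b), cons(m(cons(cons(0, b), s(0)), b, b), b)))   [R5 at 1]
4. cons(s(m(cons(cons(m(0, s(b), b), b), s(0)), b, s(0))), m(cons(s(b), 0), cons(b, b), cons(m(cons(cons(0, b), s(0)), b, b), b)))  →  cons(s(s(0)), m(cons(s(b), 0), cons(b, b), cons(m(cons(cons(0, b), s(0)), b, b), b)))   [R2 at 1.1]
5. cons(s(s(0)), m(cons(s(b), 0), cons(b, b), cons(m(cons(cons(0, b), s(0)), b, b), b)))  →  cons(s(s(0)), b)   [R7 at 2]

Reduce t₂ = cons(cons(cons(b, m(cons(cons(0, b), s(0)), b, b)), m(cons(cons(0, b), s(0)), s(s(0)), s(0))), cons(cons(0, b), 0)):
1. cons(cons(cons(b, m(cons(cons(0, b), s(0)), b, b)), m(cons(cons(0, b), s(0)), s(s(0)), s(0))), cons(cons(0, b), 0))  →  cons(cons(cons(b, b), m(cons(cons(0, b), s(0)), s(s(0)), s(0))), cons(cons(0, b), 0))   [R2 at 1.1.2]
2. cons(cons(cons(b, b), m(cons(cons(0, b), s(0)), s(s(0)), s(0))), cons(cons(0, b), 0))  →  cons(cons(cons(b, b), s(0)), cons(cons(0, b), 0))   [R2 at 1.2]

no — NF(t₁) = cons(s(s(0)), b), NF(t₂) = cons(cons(cons(b, b), s(0)), cons(cons(0, b), 0))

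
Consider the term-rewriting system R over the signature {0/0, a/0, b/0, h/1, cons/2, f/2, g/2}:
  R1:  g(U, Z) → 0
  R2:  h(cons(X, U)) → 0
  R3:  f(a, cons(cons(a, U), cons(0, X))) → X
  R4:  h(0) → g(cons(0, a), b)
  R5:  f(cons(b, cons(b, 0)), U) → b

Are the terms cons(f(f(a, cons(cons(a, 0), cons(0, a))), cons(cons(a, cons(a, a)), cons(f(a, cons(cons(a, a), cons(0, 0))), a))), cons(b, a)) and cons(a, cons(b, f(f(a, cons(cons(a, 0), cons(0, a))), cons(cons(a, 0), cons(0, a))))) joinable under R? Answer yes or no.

Reduce t₁ = cons(f(f(a, cons(cons(a, 0), cons(0, a))), cons(cons(a, cons(a, a)), cons(f(a, cons(cons(a, a), cons(0, 0))), a))), cons(b, a)):
1. cons(f(f(a, cons(cons(a, 0), cons(0, a))), cons(cons(a, cons(a, a)), cons(f(a, cons(cons(a, a), cons(0, 0))), a))), cons(b, a))  →  cons(f(a, cons(cons(a, cons(a, a)), cons(f(a, cons(cons(a, a), cons(0, 0))), a))), cons(b, a))   [R3 at 1.1]
2. cons(f(a, cons(cons(a, cons(a, a)), cons(f(a, cons(cons(a, a), cons(0, 0))), a))), cons(b, a))  →  cons(f(a, cons(cons(a, cons(a, a)), cons(0, a))), cons(b, a))   [R3 at 1.2.2.1]
3. cons(f(a, cons(cons(a, cons(a, a)), cons(0, a))), cons(b, a))  →  cons(a, cons(b, a))   [R3 at 1]

Reduce t₂ = cons(a, cons(b, f(f(a, cons(cons(a, 0), cons(0, a))), cons(cons(a, 0), cons(0, a))))):
1. cons(a, cons(b, f(f(a, cons(cons(a, 0), cons(0, a))), cons(cons(a, 0), cons(0, a)))))  →  cons(a, cons(b, f(a, cons(cons(a, 0), cons(0, a)))))   [R3 at 2.2.1]
2. cons(a, cons(b, f(a, cons(cons(a, 0), cons(0, a)))))  →  cons(a, cons(b, a))   [R3 at 2.2]

yes — NF(t₁) = cons(a, cons(b, a)), NF(t₂) = cons(a, cons(b, a))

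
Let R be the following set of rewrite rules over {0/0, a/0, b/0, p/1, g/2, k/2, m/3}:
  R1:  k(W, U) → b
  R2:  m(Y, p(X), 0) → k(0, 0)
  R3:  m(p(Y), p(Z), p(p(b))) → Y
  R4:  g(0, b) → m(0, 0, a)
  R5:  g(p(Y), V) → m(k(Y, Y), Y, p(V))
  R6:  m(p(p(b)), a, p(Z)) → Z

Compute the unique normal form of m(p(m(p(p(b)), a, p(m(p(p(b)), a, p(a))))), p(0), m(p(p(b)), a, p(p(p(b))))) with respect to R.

a

1. m(p(m(p(p(b)), a, p(m(p(p(b)), a, p(a))))), p(0), m(p(p(b)), a, p(p(p(b)))))  →  m(p(m(p(p(b)), a, p(a))), p(0), m(p(p(b)), a, p(p(p(b)))))   [R6 at 1.1]
2. m(p(m(p(p(b)), a, p(a))), p(0), m(p(p(b)), a, p(p(p(b)))))  →  m(p(a), p(0), m(p(p(b)), a, p(p(p(b)))))   [R6 at 1.1]
3. m(p(a), p(0), m(p(p(b)), a, p(p(p(b)))))  →  m(p(a), p(0), p(p(b)))   [R6 at 3]
4. m(p(a), p(0), p(p(b)))  →  a   [R3 at ε]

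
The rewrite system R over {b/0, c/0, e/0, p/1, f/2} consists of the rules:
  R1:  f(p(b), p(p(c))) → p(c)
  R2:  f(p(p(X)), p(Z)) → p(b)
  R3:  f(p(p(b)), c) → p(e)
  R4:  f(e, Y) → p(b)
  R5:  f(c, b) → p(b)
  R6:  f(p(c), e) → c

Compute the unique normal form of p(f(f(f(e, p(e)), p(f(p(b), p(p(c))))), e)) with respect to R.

p(c)

1. p(f(f(f(e, p(e)), p(f(p(b), p(p(c))))), e))  →  p(f(f(p(b), p(f(p(b), p(p(c))))), e))   [R4 at 1.1.1]
2. p(f(f(p(b), p(f(p(b), p(p(c))))), e))  →  p(f(f(p(b), p(p(c))), e))   [R1 at 1.1.2.1]
3. p(f(f(p(b), p(p(c))), e))  →  p(f(p(c), e))   [R1 at 1.1]
4. p(f(p(c), e))  →  p(c)   [R6 at 1]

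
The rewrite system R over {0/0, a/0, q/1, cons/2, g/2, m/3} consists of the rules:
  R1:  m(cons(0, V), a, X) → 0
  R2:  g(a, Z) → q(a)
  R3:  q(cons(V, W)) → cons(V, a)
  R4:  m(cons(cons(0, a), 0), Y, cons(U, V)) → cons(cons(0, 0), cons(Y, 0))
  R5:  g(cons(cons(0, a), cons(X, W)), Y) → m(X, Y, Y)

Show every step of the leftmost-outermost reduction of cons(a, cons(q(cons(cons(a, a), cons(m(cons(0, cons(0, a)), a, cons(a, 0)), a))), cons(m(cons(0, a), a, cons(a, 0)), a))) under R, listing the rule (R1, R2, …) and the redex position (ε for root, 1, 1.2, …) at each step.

cons(a, cons(cons(cons(a, a), a), cons(0, a)))

1. cons(a, cons(q(cons(cons(a, a), cons(m(cons(0, cons(0, a)), a, cons(a, 0)), a))), cons(m(cons(0, a), a, cons(a, 0)), a)))  →  cons(a, cons(cons(cons(a, a), a), cons(m(cons(0, a), a, cons(a, 0)), a)))   [R3 at 2.1]
2. cons(a, cons(cons(cons(a, a), a), cons(m(cons(0, a), a, cons(a, 0)), a)))  →  cons(a, cons(cons(cons(a, a), a), cons(0, a)))   [R1 at 2.2.1]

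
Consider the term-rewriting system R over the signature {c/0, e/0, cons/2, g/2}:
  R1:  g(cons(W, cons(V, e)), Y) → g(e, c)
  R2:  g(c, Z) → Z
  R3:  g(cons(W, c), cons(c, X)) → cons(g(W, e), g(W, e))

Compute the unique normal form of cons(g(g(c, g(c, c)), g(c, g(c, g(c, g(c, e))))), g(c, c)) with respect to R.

1. cons(g(g(c, g(c, c)), g(c, g(c, g(c, g(c, e))))), g(c, c))  →  cons(g(g(c, c), g(c, g(c, g(c, g(c, e))))), g(c, c))   [R2 at 1.1]
2. cons(g(g(c, c), g(c, g(c, g(c, g(c, e))))), g(c, c))  →  cons(g(c, g(c, g(c, g(c, g(c, e))))), g(c, c))   [R2 at 1.1]
3. cons(g(c, g(c, g(c, g(c, g(c, e))))), g(c, c))  →  cons(g(c, g(c, g(c, g(c, e)))), g(c, c))   [R2 at 1]
4. cons(g(c, g(c, g(c, g(c, e)))), g(c, c))  →  cons(g(c, g(c, g(c, e))), g(c, c))   [R2 at 1]
5. cons(g(c, g(c, g(c, e))), g(c, c))  →  cons(g(c, g(c, e)), g(c, c))   [R2 at 1]
6. cons(g(c, g(c, e)), g(c, c))  →  cons(g(c, e), g(c, c))   [R2 at 1]
7. cons(g(c, e), g(c, c))  →  cons(e, g(c, c))   [R2 at 1]
8. cons(e, g(c, c))  →  cons(e, c)   [R2 at 2]

cons(e, c)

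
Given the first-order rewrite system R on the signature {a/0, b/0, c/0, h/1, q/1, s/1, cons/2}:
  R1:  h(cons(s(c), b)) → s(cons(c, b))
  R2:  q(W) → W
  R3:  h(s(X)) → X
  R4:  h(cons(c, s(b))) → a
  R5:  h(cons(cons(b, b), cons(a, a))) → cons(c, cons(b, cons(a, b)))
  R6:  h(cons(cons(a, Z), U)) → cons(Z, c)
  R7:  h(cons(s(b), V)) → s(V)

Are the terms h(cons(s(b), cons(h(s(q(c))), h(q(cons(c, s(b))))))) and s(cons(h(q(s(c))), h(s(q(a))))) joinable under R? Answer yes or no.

yes — NF(t₁) = s(cons(c, a)), NF(t₂) = s(cons(c, a))

Reduce t₁ = h(cons(s(b), cons(h(s(q(c))), h(q(cons(c, s(b))))))):
1. h(cons(s(b), cons(h(s(q(c))), h(q(cons(c, s(b)))))))  →  s(cons(h(s(q(c))), h(q(cons(c, s(b))))))   [R7 at ε]
2. s(cons(h(s(q(c))), h(q(cons(c, s(b))))))  →  s(cons(q(c), h(q(cons(c, s(b))))))   [R3 at 1.1]
3. s(cons(q(c), h(q(cons(c, s(b))))))  →  s(cons(c, h(q(cons(c, s(b))))))   [R2 at 1.1]
4. s(cons(c, h(q(cons(c, s(b))))))  →  s(cons(c, h(cons(c, s(b)))))   [R2 at 1.2.1]
5. s(cons(c, h(cons(c, s(b)))))  →  s(cons(c, a))   [R4 at 1.2]

Reduce t₂ = s(cons(h(q(s(c))), h(s(q(a))))):
1. s(cons(h(q(s(c))), h(s(q(a)))))  →  s(cons(h(s(c)), h(s(q(a)))))   [R2 at 1.1.1]
2. s(cons(h(s(c)), h(s(q(a)))))  →  s(cons(c, h(s(q(a)))))   [R3 at 1.1]
3. s(cons(c, h(s(q(a)))))  →  s(cons(c, q(a)))   [R3 at 1.2]
4. s(cons(c, q(a)))  →  s(cons(c, a))   [R2 at 1.2]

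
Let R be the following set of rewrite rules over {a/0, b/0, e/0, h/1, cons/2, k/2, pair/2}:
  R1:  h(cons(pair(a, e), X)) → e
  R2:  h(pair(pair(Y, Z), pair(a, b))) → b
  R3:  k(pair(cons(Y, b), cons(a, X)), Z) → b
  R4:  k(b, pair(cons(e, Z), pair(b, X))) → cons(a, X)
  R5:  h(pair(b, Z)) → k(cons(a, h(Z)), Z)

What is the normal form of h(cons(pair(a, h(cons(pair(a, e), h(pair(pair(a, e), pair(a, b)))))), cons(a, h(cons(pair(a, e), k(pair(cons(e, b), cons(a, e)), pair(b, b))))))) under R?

1. h(cons(pair(a, h(cons(pair(a, e), h(pair(pair(a, e), pair(a, b)))))), cons(a, h(cons(pair(a, e), k(pair(cons(e, b), cons(a, e)), pair(b, b)))))))  →  h(cons(pair(a, e), cons(a, h(cons(pair(a, e), k(pair(cons(e, b), cons(a, e)), pair(b, b)))))))   [R1 at 1.1.2]
2. h(cons(pair(a, e), cons(a, h(cons(pair(a, e), k(pair(cons(e, b), cons(a, e)), pair(b, b)))))))  →  e   [R1 at ε]

e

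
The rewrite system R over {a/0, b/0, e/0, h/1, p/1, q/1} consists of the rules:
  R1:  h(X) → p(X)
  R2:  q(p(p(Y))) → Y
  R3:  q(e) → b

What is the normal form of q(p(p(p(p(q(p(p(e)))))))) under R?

1. q(p(p(p(p(q(p(p(e))))))))  →  p(p(q(p(p(e)))))   [R2 at ε]
2. p(p(q(p(p(e)))))  →  p(p(e))   [R2 at 1.1]

p(p(e))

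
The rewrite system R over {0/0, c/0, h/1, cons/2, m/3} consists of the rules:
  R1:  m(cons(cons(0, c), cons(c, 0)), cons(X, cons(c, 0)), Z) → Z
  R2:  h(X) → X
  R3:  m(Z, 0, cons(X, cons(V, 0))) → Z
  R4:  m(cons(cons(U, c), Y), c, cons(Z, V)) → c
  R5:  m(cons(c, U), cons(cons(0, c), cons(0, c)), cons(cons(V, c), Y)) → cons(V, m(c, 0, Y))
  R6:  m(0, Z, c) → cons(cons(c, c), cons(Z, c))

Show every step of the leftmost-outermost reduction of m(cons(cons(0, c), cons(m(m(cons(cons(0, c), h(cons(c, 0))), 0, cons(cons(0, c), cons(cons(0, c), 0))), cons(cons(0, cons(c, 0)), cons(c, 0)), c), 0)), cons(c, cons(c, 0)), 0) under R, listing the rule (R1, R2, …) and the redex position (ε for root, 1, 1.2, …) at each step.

0

1. m(cons(cons(0, c), cons(m(m(cons(cons(0, c), h(cons(c, 0))), 0, cons(cons(0, c), cons(cons(0, c), 0))), cons(cons(0, cons(c, 0)), cons(c, 0)), c), 0)), cons(c, cons(c, 0)), 0)  →  m(cons(cons(0, c), cons(m(cons(cons(0, c), h(cons(c, 0))), cons(cons(0, cons(c, 0)), cons(c, 0)), c), 0)), cons(c, cons(c, 0)), 0)   [R3 at 1.2.1.1]
2. m(cons(cons(0, c), cons(m(cons(cons(0, c), h(cons(c, 0))), cons(cons(0, cons(c, 0)), cons(c, 0)), c), 0)), cons(c, cons(c, 0)), 0)  →  m(cons(cons(0, c), cons(m(cons(cons(0, c), cons(c, 0)), cons(cons(0, cons(c, 0)), cons(c, 0)), c), 0)), cons(c, cons(c, 0)), 0)   [R2 at 1.2.1.1.2]
3. m(cons(cons(0, c), cons(m(cons(cons(0, c), cons(c, 0)), cons(cons(0, cons(c, 0)), cons(c, 0)), c), 0)), cons(c, cons(c, 0)), 0)  →  m(cons(cons(0, c), cons(c, 0)), cons(c, cons(c, 0)), 0)   [R1 at 1.2.1]
4. m(cons(cons(0, c), cons(c, 0)), cons(c, cons(c, 0)), 0)  →  0   [R1 at ε]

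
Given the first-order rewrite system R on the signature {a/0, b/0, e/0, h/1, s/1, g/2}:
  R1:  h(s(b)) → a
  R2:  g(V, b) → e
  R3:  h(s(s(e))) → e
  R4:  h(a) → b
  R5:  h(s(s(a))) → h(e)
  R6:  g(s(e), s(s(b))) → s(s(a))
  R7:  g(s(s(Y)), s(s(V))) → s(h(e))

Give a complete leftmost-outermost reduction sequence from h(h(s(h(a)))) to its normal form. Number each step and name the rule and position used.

b

1. h(h(s(h(a))))  →  h(h(s(b)))   [R4 at 1.1.1]
2. h(h(s(b)))  →  h(a)   [R1 at 1]
3. h(a)  →  b   [R4 at ε]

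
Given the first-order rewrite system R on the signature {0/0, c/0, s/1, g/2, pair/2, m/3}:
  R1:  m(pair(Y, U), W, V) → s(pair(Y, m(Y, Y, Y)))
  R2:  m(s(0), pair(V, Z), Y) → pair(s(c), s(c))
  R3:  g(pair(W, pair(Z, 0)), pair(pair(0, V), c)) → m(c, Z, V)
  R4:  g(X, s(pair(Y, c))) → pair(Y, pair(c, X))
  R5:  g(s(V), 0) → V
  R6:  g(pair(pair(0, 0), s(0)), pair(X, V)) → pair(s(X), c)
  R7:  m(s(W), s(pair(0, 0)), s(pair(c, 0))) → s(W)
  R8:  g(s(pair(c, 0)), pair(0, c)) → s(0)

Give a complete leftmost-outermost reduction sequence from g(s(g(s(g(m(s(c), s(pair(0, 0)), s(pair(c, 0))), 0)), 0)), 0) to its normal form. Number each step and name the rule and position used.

1. g(s(g(s(g(m(s(c), s(pair(0, 0)), s(pair(c, 0))), 0)), 0)), 0)  →  g(s(g(m(s(c), s(pair(0, 0)), s(pair(c, 0))), 0)), 0)   [R5 at ε]
2. g(s(g(m(s(c), s(pair(0, 0)), s(pair(c, 0))), 0)), 0)  →  g(m(s(c), s(pair(0, 0)), s(pair(c, 0))), 0)   [R5 at ε]
3. g(m(s(c), s(pair(0, 0)), s(pair(c, 0))), 0)  →  g(s(c), 0)   [R7 at 1]
4. g(s(c), 0)  →  c   [R5 at ε]

c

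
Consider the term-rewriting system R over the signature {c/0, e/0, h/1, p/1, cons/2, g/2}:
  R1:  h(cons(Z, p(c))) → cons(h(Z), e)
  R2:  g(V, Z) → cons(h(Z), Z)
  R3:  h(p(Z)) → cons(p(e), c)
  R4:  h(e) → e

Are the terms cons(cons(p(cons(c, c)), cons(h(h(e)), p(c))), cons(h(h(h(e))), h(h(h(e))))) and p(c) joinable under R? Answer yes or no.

Reduce t₁ = cons(cons(p(cons(c, c)), cons(h(h(e)), p(c))), cons(h(h(h(e))), h(h(h(e))))):
1. cons(cons(p(cons(c, c)), cons(h(h(e)), p(c))), cons(h(h(h(e))), h(h(h(e)))))  →  cons(cons(p(cons(c, c)), cons(h(e), p(c))), cons(h(h(h(e))), h(h(h(e)))))   [R4 at 1.2.1.1]
2. cons(cons(p(cons(c, c)), cons(h(e), p(c))), cons(h(h(h(e))), h(h(h(e)))))  →  cons(cons(p(cons(c, c)), cons(e, p(c))), cons(h(h(h(e))), h(h(h(e)))))   [R4 at 1.2.1]
3. cons(cons(p(cons(c, c)), cons(e, p(c))), cons(h(h(h(e))), h(h(h(e)))))  →  cons(cons(p(cons(c, c)), cons(e, p(c))), cons(h(h(e)), h(h(h(e)))))   [R4 at 2.1.1.1]
4. cons(cons(p(cons(c, c)), cons(e, p(c))), cons(h(h(e)), h(h(h(e)))))  →  cons(cons(p(cons(c, c)), cons(e, p(c))), cons(h(e), h(h(h(e)))))   [R4 at 2.1.1]
5. cons(cons(p(cons(c, c)), cons(e, p(c))), cons(h(e), h(h(h(e)))))  →  cons(cons(p(cons(c, c)), cons(e, p(c))), cons(e, h(h(h(e)))))   [R4 at 2.1]
6. cons(cons(p(cons(c, c)), cons(e, p(c))), cons(e, h(h(h(e)))))  →  cons(cons(p(cons(c, c)), cons(e, p(c))), cons(e, h(h(e))))   [R4 at 2.2.1.1]
7. cons(cons(p(cons(c, c)), cons(e, p(c))), cons(e, h(h(e))))  →  cons(cons(p(cons(c, c)), cons(e, p(c))), cons(e, h(e)))   [R4 at 2.2.1]
8. cons(cons(p(cons(c, c)), cons(e, p(c))), cons(e, h(e)))  →  cons(cons(p(cons(c, c)), cons(e, p(c))), cons(e, e))   [R4 at 2.2]

Reduce t₂ = p(c):

no — NF(t₁) = cons(cons(p(cons(c, c)), cons(e, p(c))), cons(e, e)), NF(t₂) = p(c)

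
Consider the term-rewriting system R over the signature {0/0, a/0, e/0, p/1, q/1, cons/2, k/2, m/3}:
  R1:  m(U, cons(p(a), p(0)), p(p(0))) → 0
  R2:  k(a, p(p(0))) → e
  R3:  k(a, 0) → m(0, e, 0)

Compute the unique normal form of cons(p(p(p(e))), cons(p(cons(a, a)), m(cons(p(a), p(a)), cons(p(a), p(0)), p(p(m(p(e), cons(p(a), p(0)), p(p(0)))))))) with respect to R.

1. cons(p(p(p(e))), cons(p(cons(a, a)), m(cons(p(a), p(a)), cons(p(a), p(0)), p(p(m(p(e), cons(p(a), p(0)), p(p(0))))))))  →  cons(p(p(p(e))), cons(p(cons(a, a)), m(cons(p(a), p(a)), cons(p(a), p(0)), p(p(0)))))   [R1 at 2.2.3.1.1]
2. cons(p(p(p(e))), cons(p(cons(a, a)), m(cons(p(a), p(a)), cons(p(a), p(0)), p(p(0)))))  →  cons(p(p(p(e))), cons(p(cons(a, a)), 0))   [R1 at 2.2]

cons(p(p(p(e))), cons(p(cons(a, a)), 0))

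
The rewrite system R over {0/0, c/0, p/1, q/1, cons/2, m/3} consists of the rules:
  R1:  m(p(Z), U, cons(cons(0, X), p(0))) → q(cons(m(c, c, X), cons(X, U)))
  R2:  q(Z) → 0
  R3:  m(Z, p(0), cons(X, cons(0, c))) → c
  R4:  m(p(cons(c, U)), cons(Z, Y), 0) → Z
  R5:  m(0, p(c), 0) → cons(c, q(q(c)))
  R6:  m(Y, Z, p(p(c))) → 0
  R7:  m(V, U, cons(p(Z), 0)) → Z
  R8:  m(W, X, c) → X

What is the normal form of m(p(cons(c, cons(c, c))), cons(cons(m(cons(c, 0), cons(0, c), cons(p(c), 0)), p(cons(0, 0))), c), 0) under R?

cons(c, p(cons(0, 0)))

1. m(p(cons(c, cons(c, c))), cons(cons(m(cons(c, 0), cons(0, c), cons(p(c), 0)), p(cons(0, 0))), c), 0)  →  cons(m(cons(c, 0), cons(0, c), cons(p(c), 0)), p(cons(0, 0)))   [R4 at ε]
2. cons(m(cons(c, 0), cons(0, c), cons(p(c), 0)), p(cons(0, 0)))  →  cons(c, p(cons(0, 0)))   [R7 at 1]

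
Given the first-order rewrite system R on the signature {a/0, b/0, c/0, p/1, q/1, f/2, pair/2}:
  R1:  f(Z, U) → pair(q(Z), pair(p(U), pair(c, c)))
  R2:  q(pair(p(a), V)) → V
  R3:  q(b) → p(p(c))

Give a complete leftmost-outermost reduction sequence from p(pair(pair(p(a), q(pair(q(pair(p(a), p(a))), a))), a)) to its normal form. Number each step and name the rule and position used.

1. p(pair(pair(p(a), q(pair(q(pair(p(a), p(a))), a))), a))  →  p(pair(pair(p(a), q(pair(p(a), a))), a))   [R2 at 1.1.2.1.1]
2. p(pair(pair(p(a), q(pair(p(a), a))), a))  →  p(pair(pair(p(a), a), a))   [R2 at 1.1.2]

p(pair(pair(p(a), a), a))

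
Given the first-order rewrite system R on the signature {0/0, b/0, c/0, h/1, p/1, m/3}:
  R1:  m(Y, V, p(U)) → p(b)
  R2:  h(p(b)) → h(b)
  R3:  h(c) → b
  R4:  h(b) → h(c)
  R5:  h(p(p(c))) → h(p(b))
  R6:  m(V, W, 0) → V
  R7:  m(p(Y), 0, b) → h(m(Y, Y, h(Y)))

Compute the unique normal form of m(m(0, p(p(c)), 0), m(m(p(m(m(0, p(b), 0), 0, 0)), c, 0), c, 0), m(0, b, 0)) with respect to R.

0

1. m(m(0, p(p(c)), 0), m(m(p(m(m(0, p(b), 0), 0, 0)), c, 0), c, 0), m(0, b, 0))  →  m(0, m(m(p(m(m(0, p(b), 0), 0, 0)), c, 0), c, 0), m(0, b, 0))   [R6 at 1]
2. m(0, m(m(p(m(m(0, p(b), 0), 0, 0)), c, 0), c, 0), m(0, b, 0))  →  m(0, m(p(m(m(0, p(b), 0), 0, 0)), c, 0), m(0, b, 0))   [R6 at 2]
3. m(0, m(p(m(m(0, p(b), 0), 0, 0)), c, 0), m(0, b, 0))  →  m(0, p(m(m(0, p(b), 0), 0, 0)), m(0, b, 0))   [R6 at 2]
4. m(0, p(m(m(0, p(b), 0), 0, 0)), m(0, b, 0))  →  m(0, p(m(0, p(b), 0)), m(0, b, 0))   [R6 at 2.1]
5. m(0, p(m(0, p(b), 0)), m(0, b, 0))  →  m(0, p(0), m(0, b, 0))   [R6 at 2.1]
6. m(0, p(0), m(0, b, 0))  →  m(0, p(0), 0)   [R6 at 3]
7. m(0, p(0), 0)  →  0   [R6 at ε]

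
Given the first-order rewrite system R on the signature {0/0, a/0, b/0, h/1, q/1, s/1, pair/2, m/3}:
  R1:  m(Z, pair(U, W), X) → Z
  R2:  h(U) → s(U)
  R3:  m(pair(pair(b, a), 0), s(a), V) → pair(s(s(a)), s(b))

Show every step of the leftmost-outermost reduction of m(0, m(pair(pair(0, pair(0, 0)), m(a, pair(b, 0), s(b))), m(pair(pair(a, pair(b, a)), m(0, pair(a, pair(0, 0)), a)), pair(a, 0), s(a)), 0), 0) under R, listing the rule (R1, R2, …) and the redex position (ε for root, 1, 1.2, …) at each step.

0

1. m(0, m(pair(pair(0, pair(0, 0)), m(a, pair(b, 0), s(b))), m(pair(pair(a, pair(b, a)), m(0, pair(a, pair(0, 0)), a)), pair(a, 0), s(a)), 0), 0)  →  m(0, m(pair(pair(0, pair(0, 0)), a), m(pair(pair(a, pair(b, a)), m(0, pair(a, pair(0, 0)), a)), pair(a, 0), s(a)), 0), 0)   [R1 at 2.1.2]
2. m(0, m(pair(pair(0, pair(0, 0)), a), m(pair(pair(a, pair(b, a)), m(0, pair(a, pair(0, 0)), a)), pair(a, 0), s(a)), 0), 0)  →  m(0, m(pair(pair(0, pair(0, 0)), a), pair(pair(a, pair(b, a)), m(0, pair(a, pair(0, 0)), a)), 0), 0)   [R1 at 2.2]
3. m(0, m(pair(pair(0, pair(0, 0)), a), pair(pair(a, pair(b, a)), m(0, pair(a, pair(0, 0)), a)), 0), 0)  →  m(0, pair(pair(0, pair(0, 0)), a), 0)   [R1 at 2]
4. m(0, pair(pair(0, pair(0, 0)), a), 0)  →  0   [R1 at ε]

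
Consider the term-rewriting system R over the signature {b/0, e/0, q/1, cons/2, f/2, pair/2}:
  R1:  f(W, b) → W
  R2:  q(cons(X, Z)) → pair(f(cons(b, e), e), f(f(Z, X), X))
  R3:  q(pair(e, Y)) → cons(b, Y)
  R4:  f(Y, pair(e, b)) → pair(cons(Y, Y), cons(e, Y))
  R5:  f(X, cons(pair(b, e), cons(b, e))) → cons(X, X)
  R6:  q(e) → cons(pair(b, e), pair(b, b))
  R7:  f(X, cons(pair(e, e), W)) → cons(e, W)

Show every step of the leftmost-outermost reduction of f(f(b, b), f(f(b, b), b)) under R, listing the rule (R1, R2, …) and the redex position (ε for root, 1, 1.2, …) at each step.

1. f(f(b, b), f(f(b, b), b))  →  f(b, f(f(b, b), b))   [R1 at 1]
2. f(b, f(f(b, b), b))  →  f(b, f(b, b))   [R1 at 2]
3. f(b, f(b, b))  →  f(b, b)   [R1 at 2]
4. f(b, b)  →  b   [R1 at ε]

b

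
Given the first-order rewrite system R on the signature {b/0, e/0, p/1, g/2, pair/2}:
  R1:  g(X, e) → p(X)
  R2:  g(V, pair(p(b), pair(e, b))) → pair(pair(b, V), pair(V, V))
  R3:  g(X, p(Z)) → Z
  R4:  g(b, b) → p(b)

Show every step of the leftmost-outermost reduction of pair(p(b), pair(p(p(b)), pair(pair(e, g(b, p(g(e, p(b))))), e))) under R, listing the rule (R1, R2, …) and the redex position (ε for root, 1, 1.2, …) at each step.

pair(p(b), pair(p(p(b)), pair(pair(e, b), e)))

1. pair(p(b), pair(p(p(b)), pair(pair(e, g(b, p(g(e, p(b))))), e)))  →  pair(p(b), pair(p(p(b)), pair(pair(e, g(e, p(b))), e)))   [R3 at 2.2.1.2]
2. pair(p(b), pair(p(p(b)), pair(pair(e, g(e, p(b))), e)))  →  pair(p(b), pair(p(p(b)), pair(pair(e, b), e)))   [R3 at 2.2.1.2]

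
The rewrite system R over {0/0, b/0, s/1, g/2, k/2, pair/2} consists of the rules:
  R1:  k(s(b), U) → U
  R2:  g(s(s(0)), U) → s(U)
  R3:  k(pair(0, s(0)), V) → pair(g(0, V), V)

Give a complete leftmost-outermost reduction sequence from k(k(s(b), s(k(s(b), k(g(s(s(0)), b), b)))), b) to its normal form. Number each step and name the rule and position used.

b

1. k(k(s(b), s(k(s(b), k(g(s(s(0)), b), b)))), b)  →  k(s(k(s(b), k(g(s(s(0)), b), b))), b)   [R1 at 1]
2. k(s(k(s(b), k(g(s(s(0)), b), b))), b)  →  k(s(k(g(s(s(0)), b), b)), b)   [R1 at 1.1]
3. k(s(k(g(s(s(0)), b), b)), b)  →  k(s(k(s(b), b)), b)   [R2 at 1.1.1]
4. k(s(k(s(b), b)), b)  →  k(s(b), b)   [R1 at 1.1]
5. k(s(b), b)  →  b   [R1 at ε]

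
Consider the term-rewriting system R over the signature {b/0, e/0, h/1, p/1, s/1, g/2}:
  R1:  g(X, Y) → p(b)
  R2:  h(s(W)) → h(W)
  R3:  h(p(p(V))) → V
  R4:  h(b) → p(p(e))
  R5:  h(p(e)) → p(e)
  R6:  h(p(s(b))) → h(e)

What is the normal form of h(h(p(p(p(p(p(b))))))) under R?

1. h(h(p(p(p(p(p(b)))))))  →  h(p(p(p(b))))   [R3 at 1]
2. h(p(p(p(b))))  →  p(b)   [R3 at ε]

p(b)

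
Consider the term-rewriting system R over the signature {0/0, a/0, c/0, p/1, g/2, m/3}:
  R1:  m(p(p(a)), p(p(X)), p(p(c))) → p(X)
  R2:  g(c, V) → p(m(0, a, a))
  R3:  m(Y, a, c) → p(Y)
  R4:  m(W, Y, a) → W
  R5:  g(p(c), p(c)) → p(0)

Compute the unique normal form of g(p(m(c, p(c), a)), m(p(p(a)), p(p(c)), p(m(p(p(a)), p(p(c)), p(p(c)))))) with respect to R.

p(0)

1. g(p(m(c, p(c), a)), m(p(p(a)), p(p(c)), p(m(p(p(a)), p(p(c)), p(p(c))))))  →  g(p(c), m(p(p(a)), p(p(c)), p(m(p(p(a)), p(p(c)), p(p(c))))))   [R4 at 1.1]
2. g(p(c), m(p(p(a)), p(p(c)), p(m(p(p(a)), p(p(c)), p(p(c))))))  →  g(p(c), m(p(p(a)), p(p(c)), p(p(c))))   [R1 at 2.3.1]
3. g(p(c), m(p(p(a)), p(p(c)), p(p(c))))  →  g(p(c), p(c))   [R1 at 2]
4. g(p(c), p(c))  →  p(0)   [R5 at ε]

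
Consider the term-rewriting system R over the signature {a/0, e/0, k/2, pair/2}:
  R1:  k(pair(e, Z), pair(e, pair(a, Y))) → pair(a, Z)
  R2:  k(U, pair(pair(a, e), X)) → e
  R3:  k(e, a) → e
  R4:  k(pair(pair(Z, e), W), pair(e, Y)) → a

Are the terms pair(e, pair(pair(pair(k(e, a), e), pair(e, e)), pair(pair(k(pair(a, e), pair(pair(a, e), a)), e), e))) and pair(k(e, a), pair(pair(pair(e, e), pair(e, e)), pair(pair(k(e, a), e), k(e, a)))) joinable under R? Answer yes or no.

Reduce t₁ = pair(e, pair(pair(pair(k(e, a), e), pair(e, e)), pair(pair(k(pair(a, e), pair(pair(a, e), a)), e), e))):
1. pair(e, pair(pair(pair(k(e, a), e), pair(e, e)), pair(pair(k(pair(a, e), pair(pair(a, e), a)), e), e)))  →  pair(e, pair(pair(pair(e, e), pair(e, e)), pair(pair(k(pair(a, e), pair(pair(a, e), a)), e), e)))   [R3 at 2.1.1.1]
2. pair(e, pair(pair(pair(e, e), pair(e, e)), pair(pair(k(pair(a, e), pair(pair(a, e), a)), e), e)))  →  pair(e, pair(pair(pair(e, e), pair(e, e)), pair(pair(e, e), e)))   [R2 at 2.2.1.1]

Reduce t₂ = pair(k(e, a), pair(pair(pair(e, e), pair(e, e)), pair(pair(k(e, a), e), k(e, a)))):
1. pair(k(e, a), pair(pair(pair(e, e), pair(e, e)), pair(pair(k(e, a), e), k(e, a))))  →  pair(e, pair(pair(pair(e, e), pair(e, e)), pair(pair(k(e, a), e), k(e, a))))   [R3 at 1]
2. pair(e, pair(pair(pair(e, e), pair(e, e)), pair(pair(k(e, a), e), k(e, a))))  →  pair(e, pair(pair(pair(e, e), pair(e, e)), pair(pair(e, e), k(e, a))))   [R3 at 2.2.1.1]
3. pair(e, pair(pair(pair(e, e), pair(e, e)), pair(pair(e, e), k(e, a))))  →  pair(e, pair(pair(pair(e, e), pair(e, e)), pair(pair(e, e), e)))   [R3 at 2.2.2]

yes — NF(t₁) = pair(e, pair(pair(pair(e, e), pair(e, e)), pair(pair(e, e), e))), NF(t₂) = pair(e, pair(pair(pair(e, e), pair(e, e)), pair(pair(e, e), e)))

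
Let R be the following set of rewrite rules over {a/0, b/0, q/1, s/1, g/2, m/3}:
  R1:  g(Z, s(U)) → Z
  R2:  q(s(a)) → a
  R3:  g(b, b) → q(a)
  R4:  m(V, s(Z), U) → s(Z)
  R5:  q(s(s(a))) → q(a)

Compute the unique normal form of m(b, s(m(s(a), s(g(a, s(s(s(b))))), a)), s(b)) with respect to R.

1. m(b, s(m(s(a), s(g(a, s(s(s(b))))), a)), s(b))  →  s(m(s(a), s(g(a, s(s(s(b))))), a))   [R4 at ε]
2. s(m(s(a), s(g(a, s(s(s(b))))), a))  →  s(s(g(a, s(s(s(b))))))   [R4 at 1]
3. s(s(g(a, s(s(s(b))))))  →  s(s(a))   [R1 at 1.1]

s(s(a))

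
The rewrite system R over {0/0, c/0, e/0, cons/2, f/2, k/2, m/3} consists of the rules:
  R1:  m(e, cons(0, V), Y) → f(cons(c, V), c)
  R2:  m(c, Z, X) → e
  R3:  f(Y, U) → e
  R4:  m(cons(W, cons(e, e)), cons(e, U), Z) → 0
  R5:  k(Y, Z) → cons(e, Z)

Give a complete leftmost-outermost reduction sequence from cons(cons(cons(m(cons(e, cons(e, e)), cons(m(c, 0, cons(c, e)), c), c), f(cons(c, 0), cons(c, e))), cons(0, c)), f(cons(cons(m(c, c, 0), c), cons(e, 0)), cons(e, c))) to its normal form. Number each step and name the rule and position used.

cons(cons(cons(0, e), cons(0, c)), e)

1. cons(cons(cons(m(cons(e, cons(e, e)), cons(m(c, 0, cons(c, e)), c), c), f(cons(c, 0), cons(c, e))), cons(0, c)), f(cons(cons(m(c, c, 0), c), cons(e, 0)), cons(e, c)))  →  cons(cons(cons(m(cons(e, cons(e, e)), cons(e, c), c), f(cons(c, 0), cons(c, e))), cons(0, c)), f(cons(cons(m(c, c, 0), c), cons(e, 0)), cons(e, c)))   [R2 at 1.1.1.2.1]
2. cons(cons(cons(m(cons(e, cons(e, e)), cons(e, c), c), f(cons(c, 0), cons(c, e))), cons(0, c)), f(cons(cons(m(c, c, 0), c), cons(e, 0)), cons(e, c)))  →  cons(cons(cons(0, f(cons(c, 0), cons(c, e))), cons(0, c)), f(cons(cons(m(c, c, 0), c), cons(e, 0)), cons(e, c)))   [R4 at 1.1.1]
3. cons(cons(cons(0, f(cons(c, 0), cons(c, e))), cons(0, c)), f(cons(cons(m(c, c, 0), c), cons(e, 0)), cons(e, c)))  →  cons(cons(cons(0, e), cons(0, c)), f(cons(cons(m(c, c, 0), c), cons(e, 0)), cons(e, c)))   [R3 at 1.1.2]
4. cons(cons(cons(0, e), cons(0, c)), f(cons(cons(m(c, c, 0), c), cons(e, 0)), cons(e, c)))  →  cons(cons(cons(0, e), cons(0, c)), e)   [R3 at 2]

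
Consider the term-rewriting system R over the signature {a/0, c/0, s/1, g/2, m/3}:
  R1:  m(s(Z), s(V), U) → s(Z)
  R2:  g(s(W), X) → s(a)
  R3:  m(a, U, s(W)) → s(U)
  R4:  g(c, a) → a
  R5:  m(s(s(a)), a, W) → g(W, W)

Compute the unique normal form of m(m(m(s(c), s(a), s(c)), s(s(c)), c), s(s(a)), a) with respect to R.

s(c)

1. m(m(m(s(c), s(a), s(c)), s(s(c)), c), s(s(a)), a)  →  m(m(s(c), s(s(c)), c), s(s(a)), a)   [R1 at 1.1]
2. m(m(s(c), s(s(c)), c), s(s(a)), a)  →  m(s(c), s(s(a)), a)   [R1 at 1]
3. m(s(c), s(s(a)), a)  →  s(c)   [R1 at ε]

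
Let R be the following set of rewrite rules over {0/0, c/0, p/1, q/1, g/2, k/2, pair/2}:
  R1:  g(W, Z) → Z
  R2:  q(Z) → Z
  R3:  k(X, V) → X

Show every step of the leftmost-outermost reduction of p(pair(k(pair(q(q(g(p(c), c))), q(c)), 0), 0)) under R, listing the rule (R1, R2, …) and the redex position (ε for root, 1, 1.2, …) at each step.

1. p(pair(k(pair(q(q(g(p(c), c))), q(c)), 0), 0))  →  p(pair(pair(q(q(g(p(c), c))), q(c)), 0))   [R3 at 1.1]
2. p(pair(pair(q(q(g(p(c), c))), q(c)), 0))  →  p(pair(pair(q(g(p(c), c)), q(c)), 0))   [R2 at 1.1.1]
3. p(pair(pair(q(g(p(c), c)), q(c)), 0))  →  p(pair(pair(g(p(c), c), q(c)), 0))   [R2 at 1.1.1]
4. p(pair(pair(g(p(c), c), q(c)), 0))  →  p(pair(pair(c, q(c)), 0))   [R1 at 1.1.1]
5. p(pair(pair(c, q(c)), 0))  →  p(pair(pair(c, c), 0))   [R2 at 1.1.2]

p(pair(pair(c, c), 0))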